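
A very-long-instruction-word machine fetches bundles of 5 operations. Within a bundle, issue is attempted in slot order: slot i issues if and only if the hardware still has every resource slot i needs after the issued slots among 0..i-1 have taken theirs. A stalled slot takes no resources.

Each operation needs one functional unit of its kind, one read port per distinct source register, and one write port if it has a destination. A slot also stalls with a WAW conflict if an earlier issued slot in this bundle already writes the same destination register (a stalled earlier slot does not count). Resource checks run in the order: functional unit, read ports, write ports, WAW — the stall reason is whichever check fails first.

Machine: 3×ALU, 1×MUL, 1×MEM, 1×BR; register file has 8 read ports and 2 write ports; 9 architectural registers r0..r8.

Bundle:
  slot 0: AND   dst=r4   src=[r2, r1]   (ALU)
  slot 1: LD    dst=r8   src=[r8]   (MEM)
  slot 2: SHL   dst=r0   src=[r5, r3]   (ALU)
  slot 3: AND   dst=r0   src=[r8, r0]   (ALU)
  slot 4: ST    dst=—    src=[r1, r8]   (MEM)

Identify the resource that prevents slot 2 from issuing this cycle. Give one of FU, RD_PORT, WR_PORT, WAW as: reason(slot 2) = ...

[0] ALU needs rd=2 wr=1: ok; after: ALU=2 MUL=1 MEM=1 BR=1, R=6, W=1
[1] MEM needs rd=1 wr=1: ok; after: ALU=2 MUL=1 MEM=0 BR=1, R=5, W=0
[2] ALU needs rd=2 wr=1: WR_PORT; after: ALU=2 MUL=1 MEM=0 BR=1, R=5, W=0
[3] ALU needs rd=2 wr=1: WR_PORT; after: ALU=2 MUL=1 MEM=0 BR=1, R=5, W=0
[4] MEM needs rd=2 wr=0: FU; after: ALU=2 MUL=1 MEM=0 BR=1, R=5, W=0

reason(slot 2) = WR_PORT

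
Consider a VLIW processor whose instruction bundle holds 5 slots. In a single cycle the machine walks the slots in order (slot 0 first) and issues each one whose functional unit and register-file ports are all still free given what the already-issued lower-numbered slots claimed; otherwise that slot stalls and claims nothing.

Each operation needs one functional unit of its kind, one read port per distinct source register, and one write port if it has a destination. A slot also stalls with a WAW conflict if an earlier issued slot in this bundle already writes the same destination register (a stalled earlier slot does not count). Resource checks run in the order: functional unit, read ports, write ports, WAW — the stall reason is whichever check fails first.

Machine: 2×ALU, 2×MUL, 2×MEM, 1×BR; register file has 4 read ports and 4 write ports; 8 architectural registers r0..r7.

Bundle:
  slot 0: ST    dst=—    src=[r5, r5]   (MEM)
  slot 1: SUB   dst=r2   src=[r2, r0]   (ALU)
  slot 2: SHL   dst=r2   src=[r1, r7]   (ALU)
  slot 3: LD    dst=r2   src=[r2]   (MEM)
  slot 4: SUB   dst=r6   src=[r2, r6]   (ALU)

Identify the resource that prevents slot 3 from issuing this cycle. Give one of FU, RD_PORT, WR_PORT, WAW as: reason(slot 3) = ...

reason(slot 3) = WAW

(0) want 1×MEM +1rd +0wr — yes → AL2|MU2|ME1|BR1|rd3|wr4
(1) want 1×ALU +2rd +1wr — yes → AL1|MU2|ME1|BR1|rd1|wr3
(2) want 1×ALU +2rd +1wr — RD_PORT → AL1|MU2|ME1|BR1|rd1|wr3
(3) want 1×MEM +1rd +1wr — WAW → AL1|MU2|ME1|BR1|rd1|wr3
(4) want 1×ALU +2rd +1wr — RD_PORT → AL1|MU2|ME1|BR1|rd1|wr3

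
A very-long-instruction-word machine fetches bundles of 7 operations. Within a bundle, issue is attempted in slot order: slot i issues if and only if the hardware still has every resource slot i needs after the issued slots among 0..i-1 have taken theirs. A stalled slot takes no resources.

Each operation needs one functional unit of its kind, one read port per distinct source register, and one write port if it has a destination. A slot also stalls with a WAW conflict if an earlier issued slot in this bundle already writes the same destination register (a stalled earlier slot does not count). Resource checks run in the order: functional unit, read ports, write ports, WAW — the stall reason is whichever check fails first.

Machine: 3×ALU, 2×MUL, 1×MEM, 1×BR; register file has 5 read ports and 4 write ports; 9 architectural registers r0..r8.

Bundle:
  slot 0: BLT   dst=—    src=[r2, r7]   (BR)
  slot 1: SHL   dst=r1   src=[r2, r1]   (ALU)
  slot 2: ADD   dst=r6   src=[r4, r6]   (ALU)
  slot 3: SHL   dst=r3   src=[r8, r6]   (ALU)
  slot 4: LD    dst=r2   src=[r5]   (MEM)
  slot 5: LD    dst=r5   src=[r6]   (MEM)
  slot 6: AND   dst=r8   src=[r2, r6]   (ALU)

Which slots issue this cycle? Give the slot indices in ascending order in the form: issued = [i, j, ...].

issued = [0, 1, 4]

(0) want 1×BR +2rd +0wr — yes → AL3|MU2|ME1|BR0|rd3|wr4
(1) want 1×ALU +2rd +1wr — yes → AL2|MU2|ME1|BR0|rd1|wr3
(2) want 1×ALU +2rd +1wr — RD_PORT → AL2|MU2|ME1|BR0|rd1|wr3
(3) want 1×ALU +2rd +1wr — RD_PORT → AL2|MU2|ME1|BR0|rd1|wr3
(4) want 1×MEM +1rd +1wr — yes → AL2|MU2|ME0|BR0|rd0|wr2
(5) want 1×MEM +1rd +1wr — FU → AL2|MU2|ME0|BR0|rd0|wr2
(6) want 1×ALU +2rd +1wr — RD_PORT → AL2|MU2|ME0|BR0|rd0|wr2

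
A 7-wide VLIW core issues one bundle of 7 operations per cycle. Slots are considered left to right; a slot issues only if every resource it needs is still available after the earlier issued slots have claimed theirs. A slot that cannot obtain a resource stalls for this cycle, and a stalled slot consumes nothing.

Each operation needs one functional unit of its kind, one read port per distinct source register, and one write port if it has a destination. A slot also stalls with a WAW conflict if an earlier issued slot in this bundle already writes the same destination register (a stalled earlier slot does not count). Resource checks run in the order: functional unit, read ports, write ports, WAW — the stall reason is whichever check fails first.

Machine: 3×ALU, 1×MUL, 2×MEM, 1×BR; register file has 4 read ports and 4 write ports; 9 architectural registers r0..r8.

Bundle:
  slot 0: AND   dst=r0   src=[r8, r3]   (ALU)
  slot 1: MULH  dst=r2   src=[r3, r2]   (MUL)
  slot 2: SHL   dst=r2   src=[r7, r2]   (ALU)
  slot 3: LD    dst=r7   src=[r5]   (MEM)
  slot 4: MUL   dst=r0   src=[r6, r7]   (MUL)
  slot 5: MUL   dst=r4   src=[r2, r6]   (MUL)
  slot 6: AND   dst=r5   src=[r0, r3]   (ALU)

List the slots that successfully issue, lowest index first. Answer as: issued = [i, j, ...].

issued = [0, 1]

#0 ALU src=r8,r3 dispatched  <A:2 Mu:1 Ld:2 B:1 rd:2 wr:3>
#1 MUL src=r3,r2 dispatched  <A:2 Mu:0 Ld:2 B:1 rd:0 wr:2>
#2 ALU src=r7,r2 held:RD_PORT  <A:2 Mu:0 Ld:2 B:1 rd:0 wr:2>
#3 MEM src=r5 held:RD_PORT  <A:2 Mu:0 Ld:2 B:1 rd:0 wr:2>
#4 MUL src=r6,r7 held:FU  <A:2 Mu:0 Ld:2 B:1 rd:0 wr:2>
#5 MUL src=r2,r6 held:FU  <A:2 Mu:0 Ld:2 B:1 rd:0 wr:2>
#6 ALU src=r0,r3 held:RD_PORT  <A:2 Mu:0 Ld:2 B:1 rd:0 wr:2>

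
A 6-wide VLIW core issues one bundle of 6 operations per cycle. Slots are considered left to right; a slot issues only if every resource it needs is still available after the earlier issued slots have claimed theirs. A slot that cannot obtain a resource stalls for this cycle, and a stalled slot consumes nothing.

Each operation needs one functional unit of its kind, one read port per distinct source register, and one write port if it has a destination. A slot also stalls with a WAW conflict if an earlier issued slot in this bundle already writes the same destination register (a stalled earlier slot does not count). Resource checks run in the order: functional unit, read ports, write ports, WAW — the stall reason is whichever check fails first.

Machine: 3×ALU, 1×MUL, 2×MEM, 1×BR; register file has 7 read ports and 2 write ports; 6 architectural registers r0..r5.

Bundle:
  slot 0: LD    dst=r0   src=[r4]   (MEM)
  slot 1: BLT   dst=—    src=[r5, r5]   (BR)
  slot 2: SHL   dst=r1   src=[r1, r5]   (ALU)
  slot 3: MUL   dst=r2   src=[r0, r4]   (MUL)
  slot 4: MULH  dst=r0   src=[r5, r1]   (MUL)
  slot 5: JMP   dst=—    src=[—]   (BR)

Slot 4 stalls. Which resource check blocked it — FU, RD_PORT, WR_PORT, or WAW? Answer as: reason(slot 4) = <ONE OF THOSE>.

[0] MEM needs rd=1 wr=1: ok; after: ALU=3 MUL=1 MEM=1 BR=1, R=6, W=1
[1] BR needs rd=1 wr=0: ok; after: ALU=3 MUL=1 MEM=1 BR=0, R=5, W=1
[2] ALU needs rd=2 wr=1: ok; after: ALU=2 MUL=1 MEM=1 BR=0, R=3, W=0
[3] MUL needs rd=2 wr=1: WR_PORT; after: ALU=2 MUL=1 MEM=1 BR=0, R=3, W=0
[4] MUL needs rd=2 wr=1: WR_PORT; after: ALU=2 MUL=1 MEM=1 BR=0, R=3, W=0
[5] BR needs rd=0 wr=0: FU; after: ALU=2 MUL=1 MEM=1 BR=0, R=3, W=0

reason(slot 4) = WR_PORT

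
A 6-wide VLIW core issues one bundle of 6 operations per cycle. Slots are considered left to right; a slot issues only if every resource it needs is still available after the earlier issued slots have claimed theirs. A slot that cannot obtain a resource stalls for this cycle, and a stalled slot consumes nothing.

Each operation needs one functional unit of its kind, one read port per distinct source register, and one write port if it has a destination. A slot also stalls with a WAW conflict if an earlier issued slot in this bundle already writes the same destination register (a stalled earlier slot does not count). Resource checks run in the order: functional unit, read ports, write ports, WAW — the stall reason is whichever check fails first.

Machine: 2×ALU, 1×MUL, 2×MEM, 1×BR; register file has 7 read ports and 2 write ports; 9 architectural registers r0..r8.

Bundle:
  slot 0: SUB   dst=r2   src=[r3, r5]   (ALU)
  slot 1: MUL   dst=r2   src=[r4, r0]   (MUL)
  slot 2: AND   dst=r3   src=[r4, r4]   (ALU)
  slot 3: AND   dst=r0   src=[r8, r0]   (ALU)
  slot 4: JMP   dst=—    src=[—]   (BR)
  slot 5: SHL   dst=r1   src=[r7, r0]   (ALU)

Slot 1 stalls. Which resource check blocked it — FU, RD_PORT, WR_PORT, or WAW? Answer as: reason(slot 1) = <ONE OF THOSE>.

reason(slot 1) = WAW

  0. ALU→r2 ⇒ go  {1A/1Mu/2Ld/1B | 5r 1w}
  1. MUL→r2 ⇒ no(WAW)  {1A/1Mu/2Ld/1B | 5r 1w}
  2. ALU→r3 ⇒ go  {0A/1Mu/2Ld/1B | 4r 0w}
  3. ALU→r0 ⇒ no(FU)  {0A/1Mu/2Ld/1B | 4r 0w}
  4. BR ⇒ go  {0A/1Mu/2Ld/0B | 4r 0w}
  5. ALU→r1 ⇒ no(FU)  {0A/1Mu/2Ld/0B | 4r 0w}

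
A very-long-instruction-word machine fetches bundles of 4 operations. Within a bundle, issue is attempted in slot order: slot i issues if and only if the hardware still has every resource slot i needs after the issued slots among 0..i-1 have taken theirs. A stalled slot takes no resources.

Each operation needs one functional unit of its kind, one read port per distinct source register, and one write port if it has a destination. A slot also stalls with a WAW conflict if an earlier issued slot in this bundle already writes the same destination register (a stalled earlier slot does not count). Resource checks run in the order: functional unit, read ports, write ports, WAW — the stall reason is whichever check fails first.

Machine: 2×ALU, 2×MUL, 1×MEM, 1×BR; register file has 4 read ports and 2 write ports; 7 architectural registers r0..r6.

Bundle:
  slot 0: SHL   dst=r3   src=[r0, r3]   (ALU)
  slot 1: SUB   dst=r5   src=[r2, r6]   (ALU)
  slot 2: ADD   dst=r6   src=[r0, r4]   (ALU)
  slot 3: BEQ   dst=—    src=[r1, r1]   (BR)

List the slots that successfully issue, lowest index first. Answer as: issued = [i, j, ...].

issued = [0, 1]

  0. ALU→r3 ⇒ go  {1A/2Mu/1Ld/1B | 2r 1w}
  1. ALU→r5 ⇒ go  {0A/2Mu/1Ld/1B | 0r 0w}
  2. ALU→r6 ⇒ no(FU)  {0A/2Mu/1Ld/1B | 0r 0w}
  3. BR ⇒ no(RD_PORT)  {0A/2Mu/1Ld/1B | 0r 0w}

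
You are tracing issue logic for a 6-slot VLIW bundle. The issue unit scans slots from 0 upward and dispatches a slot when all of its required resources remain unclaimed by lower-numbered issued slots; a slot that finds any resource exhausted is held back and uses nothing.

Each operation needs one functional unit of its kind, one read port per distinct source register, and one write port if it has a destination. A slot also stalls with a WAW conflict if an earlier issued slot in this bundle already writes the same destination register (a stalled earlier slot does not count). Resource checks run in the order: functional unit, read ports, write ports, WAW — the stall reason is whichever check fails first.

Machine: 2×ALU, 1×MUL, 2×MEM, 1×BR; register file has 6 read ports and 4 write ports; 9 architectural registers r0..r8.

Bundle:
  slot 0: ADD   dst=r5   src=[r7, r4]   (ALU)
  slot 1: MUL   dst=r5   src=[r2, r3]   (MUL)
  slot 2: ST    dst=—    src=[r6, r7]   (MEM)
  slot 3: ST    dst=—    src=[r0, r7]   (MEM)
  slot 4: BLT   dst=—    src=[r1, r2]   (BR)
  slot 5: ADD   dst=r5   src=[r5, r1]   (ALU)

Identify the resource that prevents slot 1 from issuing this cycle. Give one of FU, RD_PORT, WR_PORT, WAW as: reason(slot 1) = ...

(0) want 1×ALU +2rd +1wr — yes → AL1|MU1|ME2|BR1|rd4|wr3
(1) want 1×MUL +2rd +1wr — WAW → AL1|MU1|ME2|BR1|rd4|wr3
(2) want 1×MEM +2rd +0wr — yes → AL1|MU1|ME1|BR1|rd2|wr3
(3) want 1×MEM +2rd +0wr — yes → AL1|MU1|ME0|BR1|rd0|wr3
(4) want 1×BR +2rd +0wr — RD_PORT → AL1|MU1|ME0|BR1|rd0|wr3
(5) want 1×ALU +2rd +1wr — RD_PORT → AL1|MU1|ME0|BR1|rd0|wr3

reason(slot 1) = WAW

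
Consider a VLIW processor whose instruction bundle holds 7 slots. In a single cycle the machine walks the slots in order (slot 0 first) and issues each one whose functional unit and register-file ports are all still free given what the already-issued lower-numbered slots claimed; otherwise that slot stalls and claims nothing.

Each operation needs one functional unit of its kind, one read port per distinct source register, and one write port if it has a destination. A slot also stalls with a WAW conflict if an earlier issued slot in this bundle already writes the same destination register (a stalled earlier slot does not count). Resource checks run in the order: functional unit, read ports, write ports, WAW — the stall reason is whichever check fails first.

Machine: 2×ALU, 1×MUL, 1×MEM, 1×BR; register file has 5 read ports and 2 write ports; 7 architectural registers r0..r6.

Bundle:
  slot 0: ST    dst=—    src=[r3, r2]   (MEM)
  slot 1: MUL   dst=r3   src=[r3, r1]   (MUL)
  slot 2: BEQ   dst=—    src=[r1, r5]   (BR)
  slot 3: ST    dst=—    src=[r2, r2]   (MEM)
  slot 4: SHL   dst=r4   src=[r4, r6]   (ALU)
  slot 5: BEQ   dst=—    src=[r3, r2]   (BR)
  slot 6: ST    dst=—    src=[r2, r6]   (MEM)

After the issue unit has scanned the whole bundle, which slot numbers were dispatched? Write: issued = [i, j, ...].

issued = [0, 1]

[0] MEM needs rd=2 wr=0: ok; after: ALU=2 MUL=1 MEM=0 BR=1, R=3, W=2
[1] MUL needs rd=2 wr=1: ok; after: ALU=2 MUL=0 MEM=0 BR=1, R=1, W=1
[2] BR needs rd=2 wr=0: RD_PORT; after: ALU=2 MUL=0 MEM=0 BR=1, R=1, W=1
[3] MEM needs rd=1 wr=0: FU; after: ALU=2 MUL=0 MEM=0 BR=1, R=1, W=1
[4] ALU needs rd=2 wr=1: RD_PORT; after: ALU=2 MUL=0 MEM=0 BR=1, R=1, W=1
[5] BR needs rd=2 wr=0: RD_PORT; after: ALU=2 MUL=0 MEM=0 BR=1, R=1, W=1
[6] MEM needs rd=2 wr=0: FU; after: ALU=2 MUL=0 MEM=0 BR=1, R=1, W=1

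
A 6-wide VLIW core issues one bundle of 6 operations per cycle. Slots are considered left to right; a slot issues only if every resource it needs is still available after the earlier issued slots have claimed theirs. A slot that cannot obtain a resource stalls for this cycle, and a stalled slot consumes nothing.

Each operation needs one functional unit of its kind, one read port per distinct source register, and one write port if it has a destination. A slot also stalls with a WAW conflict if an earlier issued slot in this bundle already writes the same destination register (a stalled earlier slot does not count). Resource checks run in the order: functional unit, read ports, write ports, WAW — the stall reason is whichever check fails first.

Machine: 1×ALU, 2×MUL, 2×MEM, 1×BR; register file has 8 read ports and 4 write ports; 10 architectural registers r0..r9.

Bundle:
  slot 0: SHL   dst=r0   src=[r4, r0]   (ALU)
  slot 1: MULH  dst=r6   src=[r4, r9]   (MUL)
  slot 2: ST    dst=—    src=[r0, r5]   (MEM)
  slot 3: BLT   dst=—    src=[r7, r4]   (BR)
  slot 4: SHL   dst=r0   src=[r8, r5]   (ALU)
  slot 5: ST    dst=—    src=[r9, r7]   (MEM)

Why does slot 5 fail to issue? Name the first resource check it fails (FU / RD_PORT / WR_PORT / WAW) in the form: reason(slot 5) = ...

  0. ALU→r0 ⇒ go  {0A/2Mu/2Ld/1B | 6r 3w}
  1. MUL→r6 ⇒ go  {0A/1Mu/2Ld/1B | 4r 2w}
  2. MEM ⇒ go  {0A/1Mu/1Ld/1B | 2r 2w}
  3. BR ⇒ go  {0A/1Mu/1Ld/0B | 0r 2w}
  4. ALU→r0 ⇒ no(FU)  {0A/1Mu/1Ld/0B | 0r 2w}
  5. MEM ⇒ no(RD_PORT)  {0A/1Mu/1Ld/0B | 0r 2w}

reason(slot 5) = RD_PORT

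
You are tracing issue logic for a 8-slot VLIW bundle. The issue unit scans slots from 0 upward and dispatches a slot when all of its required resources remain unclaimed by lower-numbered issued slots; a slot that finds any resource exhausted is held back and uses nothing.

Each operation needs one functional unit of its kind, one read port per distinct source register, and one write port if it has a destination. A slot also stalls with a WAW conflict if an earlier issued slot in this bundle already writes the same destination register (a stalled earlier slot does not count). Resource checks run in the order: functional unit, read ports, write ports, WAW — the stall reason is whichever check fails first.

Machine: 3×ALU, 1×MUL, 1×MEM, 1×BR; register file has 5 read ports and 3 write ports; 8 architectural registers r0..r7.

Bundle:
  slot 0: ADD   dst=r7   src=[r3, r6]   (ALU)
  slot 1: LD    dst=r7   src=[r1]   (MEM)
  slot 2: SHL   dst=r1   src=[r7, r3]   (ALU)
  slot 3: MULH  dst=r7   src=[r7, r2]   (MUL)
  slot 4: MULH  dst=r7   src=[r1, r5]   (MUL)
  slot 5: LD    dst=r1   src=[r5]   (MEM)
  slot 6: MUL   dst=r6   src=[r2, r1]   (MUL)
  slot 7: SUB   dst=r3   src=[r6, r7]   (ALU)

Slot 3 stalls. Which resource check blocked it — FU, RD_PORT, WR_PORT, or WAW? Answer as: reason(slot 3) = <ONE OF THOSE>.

reason(slot 3) = RD_PORT

slot 0 (ALU): ISSUE — free A2,Mu1,Ld1,B1 rp3 wp2
slot 1 (MEM): stall WAW — free A2,Mu1,Ld1,B1 rp3 wp2
slot 2 (ALU): ISSUE — free A1,Mu1,Ld1,B1 rp1 wp1
slot 3 (MUL): stall RD_PORT — free A1,Mu1,Ld1,B1 rp1 wp1
slot 4 (MUL): stall RD_PORT — free A1,Mu1,Ld1,B1 rp1 wp1
slot 5 (MEM): stall WAW — free A1,Mu1,Ld1,B1 rp1 wp1
slot 6 (MUL): stall RD_PORT — free A1,Mu1,Ld1,B1 rp1 wp1
slot 7 (ALU): stall RD_PORT — free A1,Mu1,Ld1,B1 rp1 wp1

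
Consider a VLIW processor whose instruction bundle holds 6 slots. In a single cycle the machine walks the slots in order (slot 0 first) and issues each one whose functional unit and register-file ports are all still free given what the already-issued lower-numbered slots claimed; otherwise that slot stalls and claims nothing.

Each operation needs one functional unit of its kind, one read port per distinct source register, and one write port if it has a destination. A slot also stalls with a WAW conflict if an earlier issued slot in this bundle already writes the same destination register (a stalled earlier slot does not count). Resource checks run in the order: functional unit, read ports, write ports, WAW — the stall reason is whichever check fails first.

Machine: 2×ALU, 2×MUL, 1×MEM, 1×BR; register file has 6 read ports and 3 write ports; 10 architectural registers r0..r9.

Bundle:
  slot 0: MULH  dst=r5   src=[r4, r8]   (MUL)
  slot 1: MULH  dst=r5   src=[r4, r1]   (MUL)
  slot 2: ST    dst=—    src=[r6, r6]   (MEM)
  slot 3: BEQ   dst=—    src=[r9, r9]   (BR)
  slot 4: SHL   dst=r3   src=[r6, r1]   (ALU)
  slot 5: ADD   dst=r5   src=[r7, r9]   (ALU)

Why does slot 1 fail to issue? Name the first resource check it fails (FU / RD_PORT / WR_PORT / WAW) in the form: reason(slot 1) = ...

reason(slot 1) = WAW

slot 0 (MUL): ISSUE — free A2,Mu1,Ld1,B1 rp4 wp2
slot 1 (MUL): stall WAW — free A2,Mu1,Ld1,B1 rp4 wp2
slot 2 (MEM): ISSUE — free A2,Mu1,Ld0,B1 rp3 wp2
slot 3 (BR): ISSUE — free A2,Mu1,Ld0,B0 rp2 wp2
slot 4 (ALU): ISSUE — free A1,Mu1,Ld0,B0 rp0 wp1
slot 5 (ALU): stall RD_PORT — free A1,Mu1,Ld0,B0 rp0 wp1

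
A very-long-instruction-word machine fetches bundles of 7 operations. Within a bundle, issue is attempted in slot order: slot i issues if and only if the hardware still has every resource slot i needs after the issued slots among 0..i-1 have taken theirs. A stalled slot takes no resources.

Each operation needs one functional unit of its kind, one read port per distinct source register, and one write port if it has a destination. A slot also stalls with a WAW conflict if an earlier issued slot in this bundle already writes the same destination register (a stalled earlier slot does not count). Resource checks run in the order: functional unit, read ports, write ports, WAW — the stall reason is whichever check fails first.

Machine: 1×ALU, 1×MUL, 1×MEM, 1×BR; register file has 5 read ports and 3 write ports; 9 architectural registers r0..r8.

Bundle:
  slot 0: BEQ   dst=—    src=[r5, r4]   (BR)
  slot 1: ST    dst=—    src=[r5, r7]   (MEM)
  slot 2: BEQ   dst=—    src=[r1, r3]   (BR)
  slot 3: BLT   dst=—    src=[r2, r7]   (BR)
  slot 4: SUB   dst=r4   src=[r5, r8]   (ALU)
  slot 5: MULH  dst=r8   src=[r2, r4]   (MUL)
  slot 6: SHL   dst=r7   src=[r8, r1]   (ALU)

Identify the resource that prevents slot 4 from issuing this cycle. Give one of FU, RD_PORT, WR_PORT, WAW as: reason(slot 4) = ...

reason(slot 4) = RD_PORT

  0. BR ⇒ go  {1A/1Mu/1Ld/0B | 3r 3w}
  1. MEM ⇒ go  {1A/1Mu/0Ld/0B | 1r 3w}
  2. BR ⇒ no(FU)  {1A/1Mu/0Ld/0B | 1r 3w}
  3. BR ⇒ no(FU)  {1A/1Mu/0Ld/0B | 1r 3w}
  4. ALU→r4 ⇒ no(RD_PORT)  {1A/1Mu/0Ld/0B | 1r 3w}
  5. MUL→r8 ⇒ no(RD_PORT)  {1A/1Mu/0Ld/0B | 1r 3w}
  6. ALU→r7 ⇒ no(RD_PORT)  {1A/1Mu/0Ld/0B | 1r 3w}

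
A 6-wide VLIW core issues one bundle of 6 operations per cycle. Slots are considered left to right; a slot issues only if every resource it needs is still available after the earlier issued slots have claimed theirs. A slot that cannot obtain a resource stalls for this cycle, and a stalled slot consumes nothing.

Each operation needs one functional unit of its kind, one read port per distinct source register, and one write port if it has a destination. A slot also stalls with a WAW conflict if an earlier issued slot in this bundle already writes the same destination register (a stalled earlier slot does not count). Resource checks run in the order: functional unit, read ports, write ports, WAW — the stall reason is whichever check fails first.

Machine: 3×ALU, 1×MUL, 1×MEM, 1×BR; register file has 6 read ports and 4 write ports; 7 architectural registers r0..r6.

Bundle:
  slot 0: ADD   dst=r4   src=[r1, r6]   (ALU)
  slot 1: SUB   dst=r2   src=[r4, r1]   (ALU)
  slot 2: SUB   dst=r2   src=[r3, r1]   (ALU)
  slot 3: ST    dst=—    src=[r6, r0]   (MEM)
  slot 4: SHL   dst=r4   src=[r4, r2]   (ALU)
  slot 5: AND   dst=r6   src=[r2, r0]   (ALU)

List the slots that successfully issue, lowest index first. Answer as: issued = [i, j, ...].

[0] ALU needs rd=2 wr=1: ok; after: ALU=2 MUL=1 MEM=1 BR=1, R=4, W=3
[1] ALU needs rd=2 wr=1: ok; after: ALU=1 MUL=1 MEM=1 BR=1, R=2, W=2
[2] ALU needs rd=2 wr=1: WAW; after: ALU=1 MUL=1 MEM=1 BR=1, R=2, W=2
[3] MEM needs rd=2 wr=0: ok; after: ALU=1 MUL=1 MEM=0 BR=1, R=0, W=2
[4] ALU needs rd=2 wr=1: RD_PORT; after: ALU=1 MUL=1 MEM=0 BR=1, R=0, W=2
[5] ALU needs rd=2 wr=1: RD_PORT; after: ALU=1 MUL=1 MEM=0 BR=1, R=0, W=2

issued = [0, 1, 3]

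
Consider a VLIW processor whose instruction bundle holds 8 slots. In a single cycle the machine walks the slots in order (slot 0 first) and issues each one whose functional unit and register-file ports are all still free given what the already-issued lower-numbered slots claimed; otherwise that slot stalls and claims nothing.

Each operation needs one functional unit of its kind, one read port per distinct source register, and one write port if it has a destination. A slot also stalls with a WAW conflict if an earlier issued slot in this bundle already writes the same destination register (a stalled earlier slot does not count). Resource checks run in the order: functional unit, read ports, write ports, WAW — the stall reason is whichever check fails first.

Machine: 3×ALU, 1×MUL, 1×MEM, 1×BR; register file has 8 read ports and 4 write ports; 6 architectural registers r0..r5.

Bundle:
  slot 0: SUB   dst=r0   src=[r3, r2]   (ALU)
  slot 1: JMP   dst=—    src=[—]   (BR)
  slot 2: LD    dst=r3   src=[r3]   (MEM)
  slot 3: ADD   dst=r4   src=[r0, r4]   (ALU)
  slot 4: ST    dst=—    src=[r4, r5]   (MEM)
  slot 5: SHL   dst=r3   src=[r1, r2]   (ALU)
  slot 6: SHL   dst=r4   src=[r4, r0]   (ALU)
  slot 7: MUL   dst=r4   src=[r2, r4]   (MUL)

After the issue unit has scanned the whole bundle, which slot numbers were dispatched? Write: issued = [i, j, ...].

issued = [0, 1, 2, 3]

  0. ALU→r0 ⇒ go  {2A/1Mu/1Ld/1B | 6r 3w}
  1. BR ⇒ go  {2A/1Mu/1Ld/0B | 6r 3w}
  2. MEM→r3 ⇒ go  {2A/1Mu/0Ld/0B | 5r 2w}
  3. ALU→r4 ⇒ go  {1A/1Mu/0Ld/0B | 3r 1w}
  4. MEM ⇒ no(FU)  {1A/1Mu/0Ld/0B | 3r 1w}
  5. ALU→r3 ⇒ no(WAW)  {1A/1Mu/0Ld/0B | 3r 1w}
  6. ALU→r4 ⇒ no(WAW)  {1A/1Mu/0Ld/0B | 3r 1w}
  7. MUL→r4 ⇒ no(WAW)  {1A/1Mu/0Ld/0B | 3r 1w}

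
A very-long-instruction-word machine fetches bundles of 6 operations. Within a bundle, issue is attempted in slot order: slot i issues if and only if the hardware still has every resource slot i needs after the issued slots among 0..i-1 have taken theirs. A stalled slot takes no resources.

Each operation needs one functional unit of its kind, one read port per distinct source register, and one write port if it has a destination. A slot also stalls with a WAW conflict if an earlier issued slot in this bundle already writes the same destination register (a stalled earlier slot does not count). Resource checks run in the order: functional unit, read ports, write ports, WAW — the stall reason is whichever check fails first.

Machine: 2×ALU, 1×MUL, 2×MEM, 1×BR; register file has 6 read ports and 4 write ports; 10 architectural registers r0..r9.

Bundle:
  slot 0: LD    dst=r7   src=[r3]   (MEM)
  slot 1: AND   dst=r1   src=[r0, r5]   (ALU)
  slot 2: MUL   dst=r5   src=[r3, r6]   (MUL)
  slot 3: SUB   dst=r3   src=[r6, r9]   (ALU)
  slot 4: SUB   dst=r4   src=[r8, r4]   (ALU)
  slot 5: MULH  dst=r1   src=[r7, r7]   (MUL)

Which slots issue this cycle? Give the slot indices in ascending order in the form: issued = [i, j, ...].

issued = [0, 1, 2]

(0) want 1×MEM +1rd +1wr — yes → AL2|MU1|ME1|BR1|rd5|wr3
(1) want 1×ALU +2rd +1wr — yes → AL1|MU1|ME1|BR1|rd3|wr2
(2) want 1×MUL +2rd +1wr — yes → AL1|MU0|ME1|BR1|rd1|wr1
(3) want 1×ALU +2rd +1wr — RD_PORT → AL1|MU0|ME1|BR1|rd1|wr1
(4) want 1×ALU +2rd +1wr — RD_PORT → AL1|MU0|ME1|BR1|rd1|wr1
(5) want 1×MUL +1rd +1wr — FU → AL1|MU0|ME1|BR1|rd1|wr1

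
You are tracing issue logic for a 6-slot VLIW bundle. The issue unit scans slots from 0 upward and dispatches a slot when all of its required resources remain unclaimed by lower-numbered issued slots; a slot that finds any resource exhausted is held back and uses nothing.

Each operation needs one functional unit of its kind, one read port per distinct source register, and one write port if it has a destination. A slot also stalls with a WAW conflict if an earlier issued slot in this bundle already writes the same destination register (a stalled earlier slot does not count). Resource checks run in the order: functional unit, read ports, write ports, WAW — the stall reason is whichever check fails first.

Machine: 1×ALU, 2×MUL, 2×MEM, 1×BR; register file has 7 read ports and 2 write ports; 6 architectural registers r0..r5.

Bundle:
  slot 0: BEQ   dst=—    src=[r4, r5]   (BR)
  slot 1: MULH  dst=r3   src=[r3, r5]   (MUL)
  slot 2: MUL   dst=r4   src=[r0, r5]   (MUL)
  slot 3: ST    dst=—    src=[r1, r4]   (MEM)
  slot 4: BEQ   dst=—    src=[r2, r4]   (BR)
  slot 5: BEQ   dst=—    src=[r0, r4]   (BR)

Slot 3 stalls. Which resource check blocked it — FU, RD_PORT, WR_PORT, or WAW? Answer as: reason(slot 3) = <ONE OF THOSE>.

reason(slot 3) = RD_PORT

(0) want 1×BR +2rd +0wr — yes → AL1|MU2|ME2|BR0|rd5|wr2
(1) want 1×MUL +2rd +1wr — yes → AL1|MU1|ME2|BR0|rd3|wr1
(2) want 1×MUL +2rd +1wr — yes → AL1|MU0|ME2|BR0|rd1|wr0
(3) want 1×MEM +2rd +0wr — RD_PORT → AL1|MU0|ME2|BR0|rd1|wr0
(4) want 1×BR +2rd +0wr — FU → AL1|MU0|ME2|BR0|rd1|wr0
(5) want 1×BR +2rd +0wr — FU → AL1|MU0|ME2|BR0|rd1|wr0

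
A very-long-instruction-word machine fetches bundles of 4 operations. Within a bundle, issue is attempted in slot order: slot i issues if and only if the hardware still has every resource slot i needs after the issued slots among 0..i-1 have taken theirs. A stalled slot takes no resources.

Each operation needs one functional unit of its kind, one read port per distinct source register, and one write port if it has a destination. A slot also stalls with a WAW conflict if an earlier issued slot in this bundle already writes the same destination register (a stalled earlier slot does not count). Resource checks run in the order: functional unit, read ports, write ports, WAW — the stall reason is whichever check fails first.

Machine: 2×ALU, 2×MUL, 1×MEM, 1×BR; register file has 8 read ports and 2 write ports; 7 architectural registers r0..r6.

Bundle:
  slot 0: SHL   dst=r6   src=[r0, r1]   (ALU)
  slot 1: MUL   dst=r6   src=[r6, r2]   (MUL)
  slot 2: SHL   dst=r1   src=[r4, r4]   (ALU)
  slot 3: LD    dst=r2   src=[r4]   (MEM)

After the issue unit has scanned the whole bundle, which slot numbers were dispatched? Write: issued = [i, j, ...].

issued = [0, 2]

[0] ALU needs rd=2 wr=1: ok; after: ALU=1 MUL=2 MEM=1 BR=1, R=6, W=1
[1] MUL needs rd=2 wr=1: WAW; after: ALU=1 MUL=2 MEM=1 BR=1, R=6, W=1
[2] ALU needs rd=1 wr=1: ok; after: ALU=0 MUL=2 MEM=1 BR=1, R=5, W=0
[3] MEM needs rd=1 wr=1: WR_PORT; after: ALU=0 MUL=2 MEM=1 BR=1, R=5, W=0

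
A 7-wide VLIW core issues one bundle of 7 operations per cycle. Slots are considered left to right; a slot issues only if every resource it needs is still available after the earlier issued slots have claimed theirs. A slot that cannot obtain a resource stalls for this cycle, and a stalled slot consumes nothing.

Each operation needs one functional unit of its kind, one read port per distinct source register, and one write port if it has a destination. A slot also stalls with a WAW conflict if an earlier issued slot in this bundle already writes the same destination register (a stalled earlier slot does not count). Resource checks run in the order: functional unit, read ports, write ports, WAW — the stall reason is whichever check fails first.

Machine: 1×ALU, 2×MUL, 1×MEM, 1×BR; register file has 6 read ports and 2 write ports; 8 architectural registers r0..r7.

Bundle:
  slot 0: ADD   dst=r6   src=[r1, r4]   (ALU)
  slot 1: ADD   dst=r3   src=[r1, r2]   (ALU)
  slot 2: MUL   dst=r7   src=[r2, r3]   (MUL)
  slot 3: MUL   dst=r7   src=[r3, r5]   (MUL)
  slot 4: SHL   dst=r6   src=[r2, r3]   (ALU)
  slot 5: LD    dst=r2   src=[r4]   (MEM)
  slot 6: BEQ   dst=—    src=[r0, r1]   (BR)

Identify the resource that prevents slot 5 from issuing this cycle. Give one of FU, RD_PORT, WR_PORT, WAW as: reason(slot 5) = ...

(0) want 1×ALU +2rd +1wr — yes → AL0|MU2|ME1|BR1|rd4|wr1
(1) want 1×ALU +2rd +1wr — FU → AL0|MU2|ME1|BR1|rd4|wr1
(2) want 1×MUL +2rd +1wr — yes → AL0|MU1|ME1|BR1|rd2|wr0
(3) want 1×MUL +2rd +1wr — WR_PORT → AL0|MU1|ME1|BR1|rd2|wr0
(4) want 1×ALU +2rd +1wr — FU → AL0|MU1|ME1|BR1|rd2|wr0
(5) want 1×MEM +1rd +1wr — WR_PORT → AL0|MU1|ME1|BR1|rd2|wr0
(6) want 1×BR +2rd +0wr — yes → AL0|MU1|ME1|BR0|rd0|wr0

reason(slot 5) = WR_PORT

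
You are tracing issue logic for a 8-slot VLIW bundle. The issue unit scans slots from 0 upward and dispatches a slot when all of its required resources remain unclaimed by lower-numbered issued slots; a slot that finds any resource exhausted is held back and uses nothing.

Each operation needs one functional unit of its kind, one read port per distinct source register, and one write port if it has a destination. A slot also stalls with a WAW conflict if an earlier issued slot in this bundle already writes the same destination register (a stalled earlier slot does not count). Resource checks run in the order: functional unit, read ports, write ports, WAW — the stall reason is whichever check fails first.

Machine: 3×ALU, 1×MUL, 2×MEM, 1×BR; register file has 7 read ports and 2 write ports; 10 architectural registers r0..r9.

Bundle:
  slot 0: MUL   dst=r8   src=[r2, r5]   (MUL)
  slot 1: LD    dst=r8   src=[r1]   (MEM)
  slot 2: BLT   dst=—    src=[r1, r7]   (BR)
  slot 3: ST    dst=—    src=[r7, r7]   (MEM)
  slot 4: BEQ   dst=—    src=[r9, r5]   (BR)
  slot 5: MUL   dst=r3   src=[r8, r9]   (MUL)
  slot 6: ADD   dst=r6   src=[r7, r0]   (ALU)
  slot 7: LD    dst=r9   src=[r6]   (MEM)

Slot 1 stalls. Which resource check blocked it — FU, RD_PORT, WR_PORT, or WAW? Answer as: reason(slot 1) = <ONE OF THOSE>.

#0 MUL src=r2,r5 dispatched  <A:3 Mu:0 Ld:2 B:1 rd:5 wr:1>
#1 MEM src=r1 held:WAW  <A:3 Mu:0 Ld:2 B:1 rd:5 wr:1>
#2 BR src=r1,r7 dispatched  <A:3 Mu:0 Ld:2 B:0 rd:3 wr:1>
#3 MEM src=r7,r7 dispatched  <A:3 Mu:0 Ld:1 B:0 rd:2 wr:1>
#4 BR src=r9,r5 held:FU  <A:3 Mu:0 Ld:1 B:0 rd:2 wr:1>
#5 MUL src=r8,r9 held:FU  <A:3 Mu:0 Ld:1 B:0 rd:2 wr:1>
#6 ALU src=r7,r0 dispatched  <A:2 Mu:0 Ld:1 B:0 rd:0 wr:0>
#7 MEM src=r6 held:RD_PORT  <A:2 Mu:0 Ld:1 B:0 rd:0 wr:0>

reason(slot 1) = WAW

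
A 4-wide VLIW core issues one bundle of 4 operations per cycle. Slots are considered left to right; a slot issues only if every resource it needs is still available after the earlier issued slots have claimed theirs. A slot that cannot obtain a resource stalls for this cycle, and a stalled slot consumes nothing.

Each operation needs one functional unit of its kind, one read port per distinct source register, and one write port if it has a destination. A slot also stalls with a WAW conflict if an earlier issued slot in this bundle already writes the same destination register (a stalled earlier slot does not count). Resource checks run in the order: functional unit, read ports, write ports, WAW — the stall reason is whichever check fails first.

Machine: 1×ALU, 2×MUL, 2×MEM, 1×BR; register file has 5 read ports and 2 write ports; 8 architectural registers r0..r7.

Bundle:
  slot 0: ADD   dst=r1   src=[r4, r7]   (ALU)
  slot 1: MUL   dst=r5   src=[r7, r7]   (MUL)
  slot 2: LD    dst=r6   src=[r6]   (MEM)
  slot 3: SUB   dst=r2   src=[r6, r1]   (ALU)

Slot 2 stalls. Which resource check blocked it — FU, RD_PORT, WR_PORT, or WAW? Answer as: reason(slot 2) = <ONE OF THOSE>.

(0) want 1×ALU +2rd +1wr — yes → AL0|MU2|ME2|BR1|rd3|wr1
(1) want 1×MUL +1rd +1wr — yes → AL0|MU1|ME2|BR1|rd2|wr0
(2) want 1×MEM +1rd +1wr — WR_PORT → AL0|MU1|ME2|BR1|rd2|wr0
(3) want 1×ALU +2rd +1wr — FU → AL0|MU1|ME2|BR1|rd2|wr0

reason(slot 2) = WR_PORT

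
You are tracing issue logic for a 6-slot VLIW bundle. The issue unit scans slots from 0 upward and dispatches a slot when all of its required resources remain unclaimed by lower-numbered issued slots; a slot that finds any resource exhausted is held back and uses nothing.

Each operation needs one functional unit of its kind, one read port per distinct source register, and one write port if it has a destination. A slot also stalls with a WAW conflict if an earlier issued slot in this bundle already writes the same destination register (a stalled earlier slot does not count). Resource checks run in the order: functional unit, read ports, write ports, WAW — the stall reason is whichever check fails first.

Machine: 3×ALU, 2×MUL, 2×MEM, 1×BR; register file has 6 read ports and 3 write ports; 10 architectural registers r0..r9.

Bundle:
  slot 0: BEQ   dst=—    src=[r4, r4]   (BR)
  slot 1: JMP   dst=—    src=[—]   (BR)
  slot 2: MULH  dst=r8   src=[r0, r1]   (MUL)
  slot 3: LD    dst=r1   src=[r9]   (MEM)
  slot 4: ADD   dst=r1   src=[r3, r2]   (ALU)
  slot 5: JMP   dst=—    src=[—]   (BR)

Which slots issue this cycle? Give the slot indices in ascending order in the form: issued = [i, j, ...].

issued = [0, 2, 3]

[0] BR needs rd=1 wr=0: ok; after: ALU=3 MUL=2 MEM=2 BR=0, R=5, W=3
[1] BR needs rd=0 wr=0: FU; after: ALU=3 MUL=2 MEM=2 BR=0, R=5, W=3
[2] MUL needs rd=2 wr=1: ok; after: ALU=3 MUL=1 MEM=2 BR=0, R=3, W=2
[3] MEM needs rd=1 wr=1: ok; after: ALU=3 MUL=1 MEM=1 BR=0, R=2, W=1
[4] ALU needs rd=2 wr=1: WAW; after: ALU=3 MUL=1 MEM=1 BR=0, R=2, W=1
[5] BR needs rd=0 wr=0: FU; after: ALU=3 MUL=1 MEM=1 BR=0, R=2, W=1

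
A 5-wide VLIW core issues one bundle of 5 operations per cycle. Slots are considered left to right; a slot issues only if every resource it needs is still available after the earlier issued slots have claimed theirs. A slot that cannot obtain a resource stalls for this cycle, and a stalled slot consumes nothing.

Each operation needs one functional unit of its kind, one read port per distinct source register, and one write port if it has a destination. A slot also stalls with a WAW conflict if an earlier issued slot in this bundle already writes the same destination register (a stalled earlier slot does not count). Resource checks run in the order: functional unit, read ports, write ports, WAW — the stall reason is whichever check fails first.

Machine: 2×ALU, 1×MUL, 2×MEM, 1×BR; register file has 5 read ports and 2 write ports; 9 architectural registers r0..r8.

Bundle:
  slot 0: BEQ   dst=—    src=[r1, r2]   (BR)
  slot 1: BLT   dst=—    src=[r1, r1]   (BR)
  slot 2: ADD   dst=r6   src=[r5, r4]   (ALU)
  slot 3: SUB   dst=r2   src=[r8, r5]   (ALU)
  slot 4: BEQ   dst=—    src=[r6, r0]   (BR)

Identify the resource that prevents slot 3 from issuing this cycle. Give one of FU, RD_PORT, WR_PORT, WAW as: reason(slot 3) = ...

reason(slot 3) = RD_PORT

  0. BR ⇒ go  {2A/1Mu/2Ld/0B | 3r 2w}
  1. BR ⇒ no(FU)  {2A/1Mu/2Ld/0B | 3r 2w}
  2. ALU→r6 ⇒ go  {1A/1Mu/2Ld/0B | 1r 1w}
  3. ALU→r2 ⇒ no(RD_PORT)  {1A/1Mu/2Ld/0B | 1r 1w}
  4. BR ⇒ no(FU)  {1A/1Mu/2Ld/0B | 1r 1w}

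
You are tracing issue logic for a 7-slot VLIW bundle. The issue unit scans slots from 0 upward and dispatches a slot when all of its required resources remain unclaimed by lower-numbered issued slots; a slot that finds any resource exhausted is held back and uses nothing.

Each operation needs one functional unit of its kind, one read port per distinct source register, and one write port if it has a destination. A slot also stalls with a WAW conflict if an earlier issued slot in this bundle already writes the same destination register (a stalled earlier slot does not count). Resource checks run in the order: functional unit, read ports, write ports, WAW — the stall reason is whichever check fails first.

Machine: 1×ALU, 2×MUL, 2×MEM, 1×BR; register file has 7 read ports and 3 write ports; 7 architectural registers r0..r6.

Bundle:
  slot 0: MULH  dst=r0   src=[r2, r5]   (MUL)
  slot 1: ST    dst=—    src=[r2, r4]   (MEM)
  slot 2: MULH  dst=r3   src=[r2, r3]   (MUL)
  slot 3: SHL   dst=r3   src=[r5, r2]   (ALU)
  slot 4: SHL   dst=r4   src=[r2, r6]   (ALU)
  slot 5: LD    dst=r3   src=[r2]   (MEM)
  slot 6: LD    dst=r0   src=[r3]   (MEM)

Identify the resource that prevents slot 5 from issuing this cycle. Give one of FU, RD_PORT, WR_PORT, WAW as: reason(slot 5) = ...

reason(slot 5) = WAW

[0] MUL needs rd=2 wr=1: ok; after: ALU=1 MUL=1 MEM=2 BR=1, R=5, W=2
[1] MEM needs rd=2 wr=0: ok; after: ALU=1 MUL=1 MEM=1 BR=1, R=3, W=2
[2] MUL needs rd=2 wr=1: ok; after: ALU=1 MUL=0 MEM=1 BR=1, R=1, W=1
[3] ALU needs rd=2 wr=1: RD_PORT; after: ALU=1 MUL=0 MEM=1 BR=1, R=1, W=1
[4] ALU needs rd=2 wr=1: RD_PORT; after: ALU=1 MUL=0 MEM=1 BR=1, R=1, W=1
[5] MEM needs rd=1 wr=1: WAW; after: ALU=1 MUL=0 MEM=1 BR=1, R=1, W=1
[6] MEM needs rd=1 wr=1: WAW; after: ALU=1 MUL=0 MEM=1 BR=1, R=1, W=1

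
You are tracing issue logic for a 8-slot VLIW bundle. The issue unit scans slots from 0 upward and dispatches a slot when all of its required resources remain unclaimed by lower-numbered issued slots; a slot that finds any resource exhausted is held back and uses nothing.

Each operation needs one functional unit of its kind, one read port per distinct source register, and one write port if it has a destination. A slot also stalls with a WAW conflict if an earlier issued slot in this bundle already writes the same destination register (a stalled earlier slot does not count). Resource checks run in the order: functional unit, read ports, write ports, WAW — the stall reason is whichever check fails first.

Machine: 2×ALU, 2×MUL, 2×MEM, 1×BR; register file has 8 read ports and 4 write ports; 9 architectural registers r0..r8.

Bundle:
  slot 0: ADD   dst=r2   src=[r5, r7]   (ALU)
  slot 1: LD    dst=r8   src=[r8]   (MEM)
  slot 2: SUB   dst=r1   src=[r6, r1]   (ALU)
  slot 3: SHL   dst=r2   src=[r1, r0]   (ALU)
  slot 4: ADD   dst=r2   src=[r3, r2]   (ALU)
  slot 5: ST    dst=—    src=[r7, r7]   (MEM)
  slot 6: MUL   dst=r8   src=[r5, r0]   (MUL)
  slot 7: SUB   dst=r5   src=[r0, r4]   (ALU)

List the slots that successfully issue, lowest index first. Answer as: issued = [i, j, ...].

issued = [0, 1, 2, 5]

[0] ALU needs rd=2 wr=1: ok; after: ALU=1 MUL=2 MEM=2 BR=1, R=6, W=3
[1] MEM needs rd=1 wr=1: ok; after: ALU=1 MUL=2 MEM=1 BR=1, R=5, W=2
[2] ALU needs rd=2 wr=1: ok; after: ALU=0 MUL=2 MEM=1 BR=1, R=3, W=1
[3] ALU needs rd=2 wr=1: FU; after: ALU=0 MUL=2 MEM=1 BR=1, R=3, W=1
[4] ALU needs rd=2 wr=1: FU; after: ALU=0 MUL=2 MEM=1 BR=1, R=3, W=1
[5] MEM needs rd=1 wr=0: ok; after: ALU=0 MUL=2 MEM=0 BR=1, R=2, W=1
[6] MUL needs rd=2 wr=1: WAW; after: ALU=0 MUL=2 MEM=0 BR=1, R=2, W=1
[7] ALU needs rd=2 wr=1: FU; after: ALU=0 MUL=2 MEM=0 BR=1, R=2, W=1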